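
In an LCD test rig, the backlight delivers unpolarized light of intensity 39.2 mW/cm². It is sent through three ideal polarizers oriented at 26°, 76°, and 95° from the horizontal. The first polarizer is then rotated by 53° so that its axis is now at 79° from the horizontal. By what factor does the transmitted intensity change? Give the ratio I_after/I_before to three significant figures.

I_new/I_old ≈ 2.41

Before rotation:
Unpolarized light through the first polarizer → I₁ = ½ I₀, now polarized at 26°.
I₂ = I₁ cos²(76° − 26°) = 0.5 I₀ · cos²(50°) = 0.2066 I₀.
I₃ = I₂ cos²(95° − 76°) = 0.2066 I₀ · cos²(19°) = 0.1847 I₀.
After rotation:
Unpolarized light through the first polarizer → I₁ = ½ I₀, now polarized at 79°.
I₂ = I₁ cos²(76° − 79°) = 0.5 I₀ · cos²(3°) = 0.4986 I₀.
I₃ = I₂ cos²(95° − 76°) = 0.4986 I₀ · cos²(19°) = 0.4458 I₀.
Ratio = 0.4458 / 0.1847 = 2.414.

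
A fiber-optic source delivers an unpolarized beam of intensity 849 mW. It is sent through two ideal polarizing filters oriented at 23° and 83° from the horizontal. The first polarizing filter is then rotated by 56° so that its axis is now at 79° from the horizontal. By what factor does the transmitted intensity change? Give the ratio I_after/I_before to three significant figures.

I_new/I_old ≈ 3.98

Before rotation:
Unpolarized light through the first polarizer → I₁ = ½ I₀, now polarized at 23°.
I₂ = I₁ cos²(83° − 23°) = 0.5 I₀ · cos²(60°) = 0.125 I₀.
After rotation:
Unpolarized light through the first polarizer → I₁ = ½ I₀, now polarized at 79°.
I₂ = I₁ cos²(83° − 79°) = 0.5 I₀ · cos²(4°) = 0.4976 I₀.
Ratio = 0.4976 / 0.125 = 3.981.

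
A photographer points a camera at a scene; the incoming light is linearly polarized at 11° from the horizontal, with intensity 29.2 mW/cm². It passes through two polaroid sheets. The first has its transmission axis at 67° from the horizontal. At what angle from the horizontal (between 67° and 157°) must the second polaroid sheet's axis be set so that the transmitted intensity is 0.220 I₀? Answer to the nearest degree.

θ ≈ 100°

I₁ = I₀ cos²(67° − 11°) = I₀ cos²(56°) = 0.3127 I₀.
Need I₂/I₀ = 0.22, so cos²(θ − 67°) = 0.22 / 0.3127 = 0.7036.
θ − 67° = arccos(√0.7036) = 33.0°, giving θ ≈ 67 + 33.0 = 100.0°.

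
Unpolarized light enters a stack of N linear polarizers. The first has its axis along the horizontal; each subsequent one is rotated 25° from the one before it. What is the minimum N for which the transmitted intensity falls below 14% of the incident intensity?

N = 8

First polarizer halves the unpolarized light: factor 1/2.
Each further stage multiplies by cos²(25°) = 0.8214.
After N polarizers: T = 0.5·0.8214^(N−1). Require T < 0.14 ⇒ N−1 > ln(0.14/0.5)/ln(0.8214) = 6.47, so N−1 ≥ 7 and N = 8.
Check: N=8 gives T = 0.1261 < 0.14; N=7 gives T = 0.1536.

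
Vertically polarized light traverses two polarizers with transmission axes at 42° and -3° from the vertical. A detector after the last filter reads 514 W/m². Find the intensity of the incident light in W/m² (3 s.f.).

I₀ ≈ 1860 W/m²

I₁ = I₀ cos²(42° − 0°) = I₀ cos²(42°) = 0.5523 I₀.
I₂ = I₁ cos²(-3° − 42°) = 0.5523 I₀ · cos²(45°) = 0.2761 I₀.
So 514 W/m² = 0.2761 I₀, giving I₀ = 514/0.2761 = 1861 W/m².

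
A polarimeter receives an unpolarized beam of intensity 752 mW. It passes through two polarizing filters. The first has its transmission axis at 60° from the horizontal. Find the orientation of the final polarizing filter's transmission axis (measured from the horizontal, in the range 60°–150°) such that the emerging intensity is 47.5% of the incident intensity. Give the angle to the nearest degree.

Unpolarized light through the first polarizer → I₁ = ½ I₀, now polarized at 60°.
Need I₂/I₀ = 0.475, so cos²(θ − 60°) = 0.475 / 0.5 = 0.95.
θ − 60° = arccos(√0.95) = 12.9°, giving θ ≈ 60 + 12.9 = 72.9°.

θ ≈ 73°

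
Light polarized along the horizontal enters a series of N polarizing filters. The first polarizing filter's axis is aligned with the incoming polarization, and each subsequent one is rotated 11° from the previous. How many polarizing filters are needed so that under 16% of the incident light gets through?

N = 51

First polarizer is aligned with the polarization: full transmission.
Each further stage multiplies by cos²(11°) = 0.9636.
After N polarizers: T = 0.9636^(N−1). Require T < 0.16 ⇒ N−1 > ln(0.16)/ln(0.9636) = 49.41, so N−1 ≥ 50 and N = 51.
Check: N=51 gives T = 0.1566 < 0.16; N=50 gives T = 0.1625.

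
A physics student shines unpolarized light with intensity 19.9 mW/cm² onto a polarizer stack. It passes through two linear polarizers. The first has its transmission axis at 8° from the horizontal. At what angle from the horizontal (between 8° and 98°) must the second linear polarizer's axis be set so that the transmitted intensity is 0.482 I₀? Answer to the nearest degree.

θ ≈ 19°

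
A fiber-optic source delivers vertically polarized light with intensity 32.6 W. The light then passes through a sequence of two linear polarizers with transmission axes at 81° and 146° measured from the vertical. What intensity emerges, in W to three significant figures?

I ≈ 0.142 W

By Malus's law, I₁ = 32.6 W · cos²(81°) = 0.7978 W.
I₂ = I₁ · cos²(65°) = 0.7978 · 0.1786 = 0.1425 W.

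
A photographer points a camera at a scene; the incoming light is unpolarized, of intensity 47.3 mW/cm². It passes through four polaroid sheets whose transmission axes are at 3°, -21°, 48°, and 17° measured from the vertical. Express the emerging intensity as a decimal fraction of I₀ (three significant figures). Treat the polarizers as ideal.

I/I₀ ≈ 0.0394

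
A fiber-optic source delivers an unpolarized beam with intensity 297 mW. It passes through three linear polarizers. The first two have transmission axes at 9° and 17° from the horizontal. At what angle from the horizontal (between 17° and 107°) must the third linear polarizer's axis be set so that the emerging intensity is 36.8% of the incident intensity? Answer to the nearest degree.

θ ≈ 47°

Unpolarized light through the first polarizer → I₁ = ½ I₀, now polarized at 9°.
I₂ = I₁ cos²(17° − 9°) = 0.5 I₀ · cos²(8°) = 0.4903 I₀.
Need I₃/I₀ = 0.368, so cos²(θ − 17°) = 0.368 / 0.4903 = 0.7505.
θ − 17° = arccos(√0.7505) = 30.0°, giving θ ≈ 17 + 30.0 = 47.0°.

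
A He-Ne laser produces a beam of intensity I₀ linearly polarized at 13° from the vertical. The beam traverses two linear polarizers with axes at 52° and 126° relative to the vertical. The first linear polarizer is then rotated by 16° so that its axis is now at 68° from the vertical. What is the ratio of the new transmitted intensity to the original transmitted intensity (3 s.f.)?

Before rotation:
By Malus's law, I₁ = I₀ cos²(52° − 13°) = I₀ cos²(39°) = 0.604 I₀.
I₂ = I₁ cos²(126° − 52°) = 0.604 I₀ · cos²(74°) = 0.04589 I₀.
After rotation:
I₁ = I₀ cos²(68° − 13°) = I₀ cos²(55°) = 0.329 I₀.
I₂ = I₁ cos²(126° − 68°) = 0.329 I₀ · cos²(58°) = 0.09239 I₀.
Ratio = 0.09239 / 0.04589 = 2.013.

I_new/I_old ≈ 2.01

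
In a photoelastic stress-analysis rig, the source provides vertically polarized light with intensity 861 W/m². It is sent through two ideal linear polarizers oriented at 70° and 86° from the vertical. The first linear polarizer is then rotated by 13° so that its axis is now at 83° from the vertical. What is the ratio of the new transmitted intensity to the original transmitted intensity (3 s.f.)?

Before rotation:
I₁ = I₀ cos²(70° − 0°) = I₀ cos²(70°) = 0.117 I₀.
I₂ = I₁ cos²(86° − 70°) = 0.117 I₀ · cos²(16°) = 0.1081 I₀.
After rotation:
I₁ = I₀ cos²(83° − 0°) = I₀ cos²(83°) = 0.01485 I₀.
I₂ = I₁ cos²(86° − 83°) = 0.01485 I₀ · cos²(3°) = 0.01481 I₀.
Ratio = 0.01481 / 0.1081 = 0.137.

I_new/I_old ≈ 0.137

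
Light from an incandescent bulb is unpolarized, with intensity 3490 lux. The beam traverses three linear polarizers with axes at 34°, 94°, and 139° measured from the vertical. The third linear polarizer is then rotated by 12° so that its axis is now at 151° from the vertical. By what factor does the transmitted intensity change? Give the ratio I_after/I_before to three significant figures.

I_new/I_old ≈ 0.593

Before rotation:
Unpolarized light through the first polarizer → I₁ = ½ I₀, now polarized at 34°.
I₂ = I₁ cos²(94° − 34°) = 0.5 I₀ · cos²(60°) = 0.125 I₀.
I₃ = I₂ cos²(139° − 94°) = 0.125 I₀ · cos²(45°) = 0.0625 I₀.
After rotation:
Unpolarized light through the first polarizer → I₁ = ½ I₀, now polarized at 34°.
I₂ = I₁ cos²(94° − 34°) = 0.5 I₀ · cos²(60°) = 0.125 I₀.
I₃ = I₂ cos²(151° − 94°) = 0.125 I₀ · cos²(57°) = 0.03708 I₀.
Ratio = 0.03708 / 0.0625 = 0.5933.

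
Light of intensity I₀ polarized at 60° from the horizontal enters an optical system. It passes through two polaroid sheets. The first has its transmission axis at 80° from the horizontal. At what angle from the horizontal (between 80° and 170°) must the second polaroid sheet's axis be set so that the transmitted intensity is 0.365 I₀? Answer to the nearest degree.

By Malus's law, I₁ = I₀ cos²(80° − 60°) = I₀ cos²(20°) = 0.883 I₀.
Need I₂/I₀ = 0.365, so cos²(θ − 80°) = 0.365 / 0.883 = 0.4134.
θ − 80° = arccos(√0.4134) = 50.0°, giving θ ≈ 80 + 50.0 = 130.0°.

θ ≈ 130°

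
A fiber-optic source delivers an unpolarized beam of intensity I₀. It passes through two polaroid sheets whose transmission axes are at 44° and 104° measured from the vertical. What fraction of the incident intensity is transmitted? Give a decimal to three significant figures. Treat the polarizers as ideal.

≈ 0.125 I₀

Unpolarized light through the first polarizer → I₁ = ½ I₀, now polarized at 44°.
I₂ = I₁ cos²(104° − 44°) = 0.5 I₀ · cos²(60°) = 0.125 I₀.
Transmitted fraction = 0.125.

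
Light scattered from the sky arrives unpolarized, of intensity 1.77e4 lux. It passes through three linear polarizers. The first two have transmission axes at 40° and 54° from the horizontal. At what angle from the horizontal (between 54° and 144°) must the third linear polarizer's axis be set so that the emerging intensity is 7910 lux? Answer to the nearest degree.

θ ≈ 67°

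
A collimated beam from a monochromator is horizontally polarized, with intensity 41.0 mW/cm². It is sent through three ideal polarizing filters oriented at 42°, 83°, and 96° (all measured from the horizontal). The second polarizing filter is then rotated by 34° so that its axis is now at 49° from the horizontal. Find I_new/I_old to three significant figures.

Before rotation:
By Malus's law, I₁ = I₀ cos²(42° − 0°) = I₀ cos²(42°) = 0.5523 I₀.
I₂ = I₁ cos²(83° − 42°) = 0.5523 I₀ · cos²(41°) = 0.3146 I₀.
I₃ = I₂ cos²(96° − 83°) = 0.3146 I₀ · cos²(13°) = 0.2986 I₀.
After rotation:
I₁ = I₀ cos²(42° − 0°) = I₀ cos²(42°) = 0.5523 I₀.
I₂ = I₁ cos²(49° − 42°) = 0.5523 I₀ · cos²(7°) = 0.5441 I₀.
I₃ = I₂ cos²(96° − 49°) = 0.5441 I₀ · cos²(47°) = 0.2531 I₀.
Ratio = 0.2531 / 0.2986 = 0.8473.

I_new/I_old ≈ 0.847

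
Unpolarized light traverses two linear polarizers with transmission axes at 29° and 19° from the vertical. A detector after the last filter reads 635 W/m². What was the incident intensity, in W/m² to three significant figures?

I₀ ≈ 1310 W/m²

Unpolarized light through the first polarizer → I₁ = ½ I₀, now polarized at 29°.
I₂ = I₁ cos²(19° − 29°) = 0.5 I₀ · cos²(10°) = 0.4849 I₀.
So 635 W/m² = 0.4849 I₀, giving I₀ = 635/0.4849 = 1309 W/m².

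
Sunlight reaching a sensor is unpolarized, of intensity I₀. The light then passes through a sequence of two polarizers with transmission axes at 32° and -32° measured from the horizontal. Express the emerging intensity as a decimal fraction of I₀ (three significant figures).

Unpolarized light through the first polarizer → I₁ = ½ I₀, now polarized at 32°.
I₂ = I₁ cos²(-32° − 32°) = 0.5 I₀ · cos²(64°) = 0.09608 I₀.
Transmitted fraction = 0.09608.

≈ 0.0961 I₀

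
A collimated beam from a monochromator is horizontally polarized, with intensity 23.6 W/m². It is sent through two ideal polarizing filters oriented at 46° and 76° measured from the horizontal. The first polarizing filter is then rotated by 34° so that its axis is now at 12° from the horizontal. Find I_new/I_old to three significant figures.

I_new/I_old ≈ 0.508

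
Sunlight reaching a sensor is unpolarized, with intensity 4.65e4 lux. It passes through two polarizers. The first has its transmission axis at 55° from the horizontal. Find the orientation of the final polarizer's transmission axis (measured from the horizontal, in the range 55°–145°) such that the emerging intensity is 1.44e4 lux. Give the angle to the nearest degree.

θ ≈ 93°

Unpolarized light through the first polarizer → I₁ = ½ I₀, now polarized at 55°.
Target fraction: 1.44e4 / 4.65e4 lux = 0.3097 of I₀.
Need I₂/I₀ = 0.3097, so cos²(θ − 55°) = 0.3097 / 0.5 = 0.6194.
θ − 55° = arccos(√0.6194) = 38.1°, giving θ ≈ 55 + 38.1 = 93.1°.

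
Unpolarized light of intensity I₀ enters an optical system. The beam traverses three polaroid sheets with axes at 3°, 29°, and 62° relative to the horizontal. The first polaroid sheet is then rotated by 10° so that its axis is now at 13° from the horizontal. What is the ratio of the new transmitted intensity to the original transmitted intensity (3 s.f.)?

Before rotation:
Unpolarized light through the first polarizer → I₁ = ½ I₀, now polarized at 3°.
I₂ = I₁ cos²(29° − 3°) = 0.5 I₀ · cos²(26°) = 0.4039 I₀.
I₃ = I₂ cos²(62° − 29°) = 0.4039 I₀ · cos²(33°) = 0.2841 I₀.
After rotation:
Unpolarized light through the first polarizer → I₁ = ½ I₀, now polarized at 13°.
I₂ = I₁ cos²(29° − 13°) = 0.5 I₀ · cos²(16°) = 0.462 I₀.
I₃ = I₂ cos²(62° − 29°) = 0.462 I₀ · cos²(33°) = 0.325 I₀.
Ratio = 0.325 / 0.2841 = 1.144.

I_new/I_old ≈ 1.14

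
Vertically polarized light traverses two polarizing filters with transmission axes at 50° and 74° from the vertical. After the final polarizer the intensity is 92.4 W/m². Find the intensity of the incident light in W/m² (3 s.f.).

By Malus's law, I₁ = I₀ cos²(50° − 0°) = I₀ cos²(50°) = 0.4132 I₀.
I₂ = I₁ cos²(74° − 50°) = 0.4132 I₀ · cos²(24°) = 0.3448 I₀.
So 92.4 W/m² = 0.3448 I₀, giving I₀ = 92.4/0.3448 = 268 W/m².

I₀ ≈ 268 W/m²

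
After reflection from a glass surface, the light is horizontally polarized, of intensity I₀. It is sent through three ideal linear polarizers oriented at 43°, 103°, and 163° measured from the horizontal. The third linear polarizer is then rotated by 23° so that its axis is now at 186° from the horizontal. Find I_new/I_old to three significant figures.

I_new/I_old ≈ 0.0594

Before rotation:
I₁ = I₀ cos²(43° − 0°) = I₀ cos²(43°) = 0.5349 I₀.
I₂ = I₁ cos²(103° − 43°) = 0.5349 I₀ · cos²(60°) = 0.1337 I₀.
I₃ = I₂ cos²(163° − 103°) = 0.1337 I₀ · cos²(60°) = 0.03343 I₀.
After rotation:
I₁ = I₀ cos²(43° − 0°) = I₀ cos²(43°) = 0.5349 I₀.
I₂ = I₁ cos²(103° − 43°) = 0.5349 I₀ · cos²(60°) = 0.1337 I₀.
I₃ = I₂ cos²(186° − 103°) = 0.1337 I₀ · cos²(83°) = 0.001986 I₀.
Ratio = 0.001986 / 0.03343 = 0.05941.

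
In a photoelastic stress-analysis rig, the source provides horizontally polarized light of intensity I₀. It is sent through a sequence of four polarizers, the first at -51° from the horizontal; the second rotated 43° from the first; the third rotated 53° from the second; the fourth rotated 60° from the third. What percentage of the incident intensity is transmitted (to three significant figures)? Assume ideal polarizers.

I₁ = I₀ cos²(-51° − 0°) = I₀ cos²(51°) = 0.396 I₀.
I₂ = I₁ cos²(43°) = 0.396 · 0.5349 I₀ = 0.2118 I₀.
I₃ = I₂ cos²(53°) = 0.2118 · 0.3622 I₀ = 0.07672 I₀.
I₄ = I₃ cos²(60°) = 0.07672 · 0.25 I₀ = 0.01918 I₀.
That is 1.918% of the incident intensity.

≈ 1.92%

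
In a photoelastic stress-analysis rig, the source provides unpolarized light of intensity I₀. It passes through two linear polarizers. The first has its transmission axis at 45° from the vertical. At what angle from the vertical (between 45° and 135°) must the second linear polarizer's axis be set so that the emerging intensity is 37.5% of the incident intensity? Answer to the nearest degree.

θ ≈ 75°

Unpolarized light through the first polarizer → I₁ = ½ I₀, now polarized at 45°.
Need I₂/I₀ = 0.375, so cos²(θ − 45°) = 0.375 / 0.5 = 0.75.
θ − 45° = arccos(√0.75) = 30.0°, giving θ ≈ 45 + 30.0 = 75.0°.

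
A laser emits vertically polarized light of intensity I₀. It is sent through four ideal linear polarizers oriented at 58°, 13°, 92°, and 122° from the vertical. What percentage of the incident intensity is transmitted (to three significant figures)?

≈ 0.383%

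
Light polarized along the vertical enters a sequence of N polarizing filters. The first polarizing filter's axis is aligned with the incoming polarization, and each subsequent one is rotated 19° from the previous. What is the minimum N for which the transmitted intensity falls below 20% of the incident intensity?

N = 16

First polarizer is aligned with the polarization: full transmission.
Each further stage multiplies by cos²(19°) = 0.894.
After N polarizers: T = 0.894^(N−1). Require T < 0.20 ⇒ N−1 > ln(0.20)/ln(0.894) = 14.36, so N−1 ≥ 15 and N = 16.
Check: N=16 gives T = 0.1863 < 0.20; N=15 gives T = 0.2083.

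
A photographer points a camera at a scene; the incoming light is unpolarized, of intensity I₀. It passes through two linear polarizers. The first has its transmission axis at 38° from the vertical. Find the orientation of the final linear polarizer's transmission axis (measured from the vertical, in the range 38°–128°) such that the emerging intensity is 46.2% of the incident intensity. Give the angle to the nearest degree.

Unpolarized light through the first polarizer → I₁ = ½ I₀, now polarized at 38°.
Need I₂/I₀ = 0.462, so cos²(θ − 38°) = 0.462 / 0.5 = 0.924.
θ − 38° = arccos(√0.924) = 16.0°, giving θ ≈ 38 + 16.0 = 54.0°.

θ ≈ 54°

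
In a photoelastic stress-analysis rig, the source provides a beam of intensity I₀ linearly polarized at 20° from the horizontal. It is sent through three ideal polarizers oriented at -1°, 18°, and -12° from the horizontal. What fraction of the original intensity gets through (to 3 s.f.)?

≈ 0.584 I₀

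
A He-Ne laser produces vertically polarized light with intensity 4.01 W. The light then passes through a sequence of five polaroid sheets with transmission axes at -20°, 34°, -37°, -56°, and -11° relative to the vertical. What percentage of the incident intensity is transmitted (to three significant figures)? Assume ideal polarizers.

≈ 1.45%

I₁ = 4.01 W · cos²(20°) = 3.541 W.
I₂ = I₁ · cos²(54°) = 3.541 · 0.3455 = 1.223 W.
I₃ = I₂ · cos²(71°) = 1.223 · 0.106 = 0.1297 W.
I₄ = I₃ · cos²(19°) = 0.1297 · 0.894 = 0.1159 W.
I₅ = I₄ · cos²(45°) = 0.1159 · 0.5 = 0.05796 W.
That is 1.445% of the incident intensity.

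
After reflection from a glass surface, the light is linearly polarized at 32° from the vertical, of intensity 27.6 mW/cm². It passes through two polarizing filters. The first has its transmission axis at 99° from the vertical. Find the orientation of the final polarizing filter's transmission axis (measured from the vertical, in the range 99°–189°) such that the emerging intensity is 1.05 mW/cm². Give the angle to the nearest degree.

θ ≈ 159°

By Malus's law, I₁ = I₀ cos²(99° − 32°) = I₀ cos²(67°) = 0.1527 I₀.
Target fraction: 1.05 / 27.6 mW/cm² = 0.03804 of I₀.
Need I₂/I₀ = 0.03804, so cos²(θ − 99°) = 0.03804 / 0.1527 = 0.2492.
θ − 99° = arccos(√0.2492) = 60.1°, giving θ ≈ 99 + 60.1 = 159.1°.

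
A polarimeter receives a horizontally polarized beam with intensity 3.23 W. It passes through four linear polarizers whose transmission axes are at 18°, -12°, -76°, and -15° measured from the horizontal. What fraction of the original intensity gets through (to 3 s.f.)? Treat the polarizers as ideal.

I/I₀ ≈ 0.0306

I₁ = 3.23 W · cos²(18°) = 2.922 W.
I₂ = I₁ · cos²(30°) = 2.922 · 0.75 = 2.191 W.
I₃ = I₂ · cos²(64°) = 2.191 · 0.1922 = 0.4211 W.
I₄ = I₃ · cos²(61°) = 0.4211 · 0.235 = 0.09897 W.
Transmitted fraction = 0.03064.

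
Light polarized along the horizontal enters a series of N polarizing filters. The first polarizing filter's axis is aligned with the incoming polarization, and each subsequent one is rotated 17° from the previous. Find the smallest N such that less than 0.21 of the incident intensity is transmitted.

First polarizer is aligned with the polarization: full transmission.
Each further stage multiplies by cos²(17°) = 0.9145.
After N polarizers: T = 0.9145^(N−1). Require T < 0.21 ⇒ N−1 > ln(0.21)/ln(0.9145) = 17.47, so N−1 ≥ 18 and N = 19.
Check: N=19 gives T = 0.2002 < 0.21; N=18 gives T = 0.2189.

N = 19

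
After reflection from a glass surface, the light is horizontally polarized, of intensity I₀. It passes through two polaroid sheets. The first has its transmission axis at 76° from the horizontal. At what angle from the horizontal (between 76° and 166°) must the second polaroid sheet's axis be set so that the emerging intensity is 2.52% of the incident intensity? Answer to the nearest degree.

θ ≈ 125°

I₁ = I₀ cos²(76° − 0°) = I₀ cos²(76°) = 0.05853 I₀.
Need I₂/I₀ = 0.0252, so cos²(θ − 76°) = 0.0252 / 0.05853 = 0.4306.
θ − 76° = arccos(√0.4306) = 49.0°, giving θ ≈ 76 + 49.0 = 125.0°.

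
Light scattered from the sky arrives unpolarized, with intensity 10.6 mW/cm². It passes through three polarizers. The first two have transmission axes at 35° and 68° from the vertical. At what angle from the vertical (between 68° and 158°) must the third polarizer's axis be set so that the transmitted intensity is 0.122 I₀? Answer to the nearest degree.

Unpolarized light through the first polarizer → I₁ = ½ I₀, now polarized at 35°.
I₂ = I₁ cos²(68° − 35°) = 0.5 I₀ · cos²(33°) = 0.3517 I₀.
Need I₃/I₀ = 0.122, so cos²(θ − 68°) = 0.122 / 0.3517 = 0.3469.
θ − 68° = arccos(√0.3469) = 53.9°, giving θ ≈ 68 + 53.9 = 121.9°.

θ ≈ 122°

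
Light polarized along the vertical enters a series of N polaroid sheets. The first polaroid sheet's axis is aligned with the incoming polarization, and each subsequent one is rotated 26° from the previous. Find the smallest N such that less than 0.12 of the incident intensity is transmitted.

N = 11

First polarizer is aligned with the polarization: full transmission.
Each further stage multiplies by cos²(26°) = 0.8078.
After N polarizers: T = 0.8078^(N−1). Require T < 0.12 ⇒ N−1 > ln(0.12)/ln(0.8078) = 9.94, so N−1 ≥ 10 and N = 11.
Check: N=11 gives T = 0.1184 < 0.12; N=10 gives T = 0.1465.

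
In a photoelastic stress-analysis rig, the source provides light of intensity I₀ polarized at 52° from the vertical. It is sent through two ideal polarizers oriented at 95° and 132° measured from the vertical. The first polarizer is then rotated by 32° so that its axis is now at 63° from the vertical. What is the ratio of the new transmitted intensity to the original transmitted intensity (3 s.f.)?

I_new/I_old ≈ 0.363

Before rotation:
By Malus's law, I₁ = I₀ cos²(95° − 52°) = I₀ cos²(43°) = 0.5349 I₀.
I₂ = I₁ cos²(132° − 95°) = 0.5349 I₀ · cos²(37°) = 0.3412 I₀.
After rotation:
I₁ = I₀ cos²(63° − 52°) = I₀ cos²(11°) = 0.9636 I₀.
I₂ = I₁ cos²(132° − 63°) = 0.9636 I₀ · cos²(69°) = 0.1238 I₀.
Ratio = 0.1238 / 0.3412 = 0.3627.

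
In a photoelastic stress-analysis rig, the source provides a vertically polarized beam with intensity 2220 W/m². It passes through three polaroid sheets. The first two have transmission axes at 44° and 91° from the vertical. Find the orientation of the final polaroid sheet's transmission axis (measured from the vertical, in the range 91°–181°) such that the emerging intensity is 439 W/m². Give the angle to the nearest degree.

θ ≈ 116°

By Malus's law, I₁ = I₀ cos²(44° − 0°) = I₀ cos²(44°) = 0.5174 I₀.
I₂ = I₁ cos²(91° − 44°) = 0.5174 I₀ · cos²(47°) = 0.2407 I₀.
Target fraction: 439 / 2220 W/m² = 0.1977 of I₀.
Need I₃/I₀ = 0.1977, so cos²(θ − 91°) = 0.1977 / 0.2407 = 0.8216.
θ − 91° = arccos(√0.8216) = 25.0°, giving θ ≈ 91 + 25.0 = 116.0°.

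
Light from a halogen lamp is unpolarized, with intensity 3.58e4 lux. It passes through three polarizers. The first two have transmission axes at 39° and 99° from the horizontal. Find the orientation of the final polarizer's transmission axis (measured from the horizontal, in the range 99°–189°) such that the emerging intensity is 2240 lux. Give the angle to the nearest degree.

θ ≈ 144°

Unpolarized light through the first polarizer → I₁ = ½ I₀, now polarized at 39°.
I₂ = I₁ cos²(99° − 39°) = 0.5 I₀ · cos²(60°) = 0.125 I₀.
Target fraction: 2240 / 3.58e4 lux = 0.06257 of I₀.
Need I₃/I₀ = 0.06257, so cos²(θ − 99°) = 0.06257 / 0.125 = 0.5006.
θ − 99° = arccos(√0.5006) = 45.0°, giving θ ≈ 99 + 45.0 = 144.0°.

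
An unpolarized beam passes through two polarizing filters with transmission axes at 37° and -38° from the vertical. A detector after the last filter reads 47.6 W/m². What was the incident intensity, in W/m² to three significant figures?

I₀ ≈ 1420 W/m²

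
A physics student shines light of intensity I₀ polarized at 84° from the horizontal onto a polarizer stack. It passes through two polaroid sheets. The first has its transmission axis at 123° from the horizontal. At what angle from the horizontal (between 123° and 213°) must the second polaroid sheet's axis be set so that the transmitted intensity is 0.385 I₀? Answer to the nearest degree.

θ ≈ 160°

By Malus's law, I₁ = I₀ cos²(123° − 84°) = I₀ cos²(39°) = 0.604 I₀.
Need I₂/I₀ = 0.385, so cos²(θ − 123°) = 0.385 / 0.604 = 0.6375.
θ − 123° = arccos(√0.6375) = 37.0°, giving θ ≈ 123 + 37.0 = 160.0°.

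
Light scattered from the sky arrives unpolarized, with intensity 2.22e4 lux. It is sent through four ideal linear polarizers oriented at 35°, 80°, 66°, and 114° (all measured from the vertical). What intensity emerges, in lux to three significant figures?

Unpolarized light through the first polarizer → I₁ = 2.22e4 lux/2 = 1.11e+04 lux, polarized at 35°.
I₂ = I₁ · cos²(45°) = 1.11e+04 · 0.5 = 5550 lux.
I₃ = I₂ · cos²(14°) = 5550 · 0.9415 = 5225 lux.
I₄ = I₃ · cos²(48°) = 5225 · 0.4477 = 2339 lux.

I ≈ 2340 lux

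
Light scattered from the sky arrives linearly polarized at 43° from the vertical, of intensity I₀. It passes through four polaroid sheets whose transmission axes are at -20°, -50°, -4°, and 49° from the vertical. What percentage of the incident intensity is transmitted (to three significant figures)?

≈ 2.70%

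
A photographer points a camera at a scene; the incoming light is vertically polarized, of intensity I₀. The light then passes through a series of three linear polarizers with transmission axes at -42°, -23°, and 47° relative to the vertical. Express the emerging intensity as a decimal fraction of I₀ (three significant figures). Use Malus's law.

≈ 0.0578 I₀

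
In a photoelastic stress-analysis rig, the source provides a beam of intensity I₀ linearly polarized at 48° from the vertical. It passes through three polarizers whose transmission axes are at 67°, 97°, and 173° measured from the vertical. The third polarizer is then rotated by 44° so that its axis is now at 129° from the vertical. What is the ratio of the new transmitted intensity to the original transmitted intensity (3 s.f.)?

I_new/I_old ≈ 12.3

Before rotation:
I₁ = I₀ cos²(67° − 48°) = I₀ cos²(19°) = 0.894 I₀.
I₂ = I₁ cos²(97° − 67°) = 0.894 I₀ · cos²(30°) = 0.6705 I₀.
I₃ = I₂ cos²(173° − 97°) = 0.6705 I₀ · cos²(76°) = 0.03924 I₀.
After rotation:
I₁ = I₀ cos²(67° − 48°) = I₀ cos²(19°) = 0.894 I₀.
I₂ = I₁ cos²(97° − 67°) = 0.894 I₀ · cos²(30°) = 0.6705 I₀.
I₃ = I₂ cos²(129° − 97°) = 0.6705 I₀ · cos²(32°) = 0.4822 I₀.
Ratio = 0.4822 / 0.03924 = 12.29.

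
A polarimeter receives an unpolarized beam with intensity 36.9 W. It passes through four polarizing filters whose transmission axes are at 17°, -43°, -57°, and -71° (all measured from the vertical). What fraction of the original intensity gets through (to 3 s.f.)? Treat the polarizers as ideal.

Unpolarized light through the first polarizer → I₁ = 36.9 W/2 = 18.45 W, polarized at 17°.
I₂ = I₁ · cos²(60°) = 18.45 · 0.25 = 4.613 W.
I₃ = I₂ · cos²(14°) = 4.613 · 0.9415 = 4.343 W.
I₄ = I₃ · cos²(14°) = 4.343 · 0.9415 = 4.088 W.
Transmitted fraction = 0.1108.

I/I₀ ≈ 0.111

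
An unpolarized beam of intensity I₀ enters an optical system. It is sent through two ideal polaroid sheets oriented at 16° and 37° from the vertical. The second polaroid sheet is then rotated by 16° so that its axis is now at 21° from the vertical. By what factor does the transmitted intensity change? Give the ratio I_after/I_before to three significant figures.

I_new/I_old ≈ 1.14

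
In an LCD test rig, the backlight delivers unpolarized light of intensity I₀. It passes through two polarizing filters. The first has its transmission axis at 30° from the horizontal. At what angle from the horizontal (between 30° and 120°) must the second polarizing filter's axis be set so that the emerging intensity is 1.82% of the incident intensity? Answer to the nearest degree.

Unpolarized light through the first polarizer → I₁ = ½ I₀, now polarized at 30°.
Need I₂/I₀ = 0.0182, so cos²(θ − 30°) = 0.0182 / 0.5 = 0.0364.
θ − 30° = arccos(√0.0364) = 79.0°, giving θ ≈ 30 + 79.0 = 109.0°.

θ ≈ 109°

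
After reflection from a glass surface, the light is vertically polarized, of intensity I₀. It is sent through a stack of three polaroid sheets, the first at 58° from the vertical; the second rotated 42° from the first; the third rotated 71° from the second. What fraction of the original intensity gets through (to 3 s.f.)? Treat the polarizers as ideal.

I₁ = I₀ cos²(58° − 0°) = I₀ cos²(58°) = 0.2808 I₀.
I₂ = I₁ cos²(42°) = 0.2808 · 0.5523 I₀ = 0.1551 I₀.
I₃ = I₂ cos²(71°) = 0.1551 · 0.106 I₀ = 0.01644 I₀.
Transmitted fraction = 0.01644.

≈ 0.0164 I₀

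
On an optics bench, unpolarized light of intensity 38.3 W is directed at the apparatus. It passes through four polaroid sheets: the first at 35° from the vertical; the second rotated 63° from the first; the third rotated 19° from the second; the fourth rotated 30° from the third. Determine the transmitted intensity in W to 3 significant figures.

Unpolarized light through the first polarizer → I₁ = 38.3 W/2 = 19.15 W, polarized at 35°.
I₂ = I₁ · cos²(63°) = 19.15 · 0.2061 = 3.947 W.
I₃ = I₂ · cos²(19°) = 3.947 · 0.894 = 3.529 W.
I₄ = I₃ · cos²(30°) = 3.529 · 0.75 = 2.646 W.

I ≈ 2.65 W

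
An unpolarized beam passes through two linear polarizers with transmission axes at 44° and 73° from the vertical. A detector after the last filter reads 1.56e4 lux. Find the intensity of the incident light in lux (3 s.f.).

I₀ ≈ 4.08e4 lux

Unpolarized light through the first polarizer → I₁ = ½ I₀, now polarized at 44°.
I₂ = I₁ cos²(73° − 44°) = 0.5 I₀ · cos²(29°) = 0.3825 I₀.
So 1.56e4 lux = 0.3825 I₀, giving I₀ = 1.56e4/0.3825 = 4.079e+04 lux.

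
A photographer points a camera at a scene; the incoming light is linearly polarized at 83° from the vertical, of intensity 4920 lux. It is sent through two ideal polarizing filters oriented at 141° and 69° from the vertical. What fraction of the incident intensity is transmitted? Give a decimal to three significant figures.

I/I₀ ≈ 0.0268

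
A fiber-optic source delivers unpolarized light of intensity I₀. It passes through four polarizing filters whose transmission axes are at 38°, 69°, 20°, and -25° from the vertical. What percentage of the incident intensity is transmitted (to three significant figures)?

Unpolarized light through the first polarizer → I₁ = ½ I₀, now polarized at 38°.
I₂ = I₁ cos²(69° − 38°) = 0.5 I₀ · cos²(31°) = 0.3674 I₀.
I₃ = I₂ cos²(20° − 69°) = 0.3674 I₀ · cos²(49°) = 0.1581 I₀.
I₄ = I₃ cos²(-25° − 20°) = 0.1581 I₀ · cos²(45°) = 0.07906 I₀.
That is 7.906% of the incident intensity.

≈ 7.91%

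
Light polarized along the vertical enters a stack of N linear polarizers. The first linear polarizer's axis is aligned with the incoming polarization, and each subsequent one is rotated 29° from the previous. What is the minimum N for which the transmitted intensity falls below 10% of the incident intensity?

N = 10

First polarizer is aligned with the polarization: full transmission.
Each further stage multiplies by cos²(29°) = 0.765.
After N polarizers: T = 0.765^(N−1). Require T < 0.10 ⇒ N−1 > ln(0.10)/ln(0.765) = 8.59, so N−1 ≥ 9 and N = 10.
Check: N=10 gives T = 0.08969 < 0.10; N=9 gives T = 0.1172.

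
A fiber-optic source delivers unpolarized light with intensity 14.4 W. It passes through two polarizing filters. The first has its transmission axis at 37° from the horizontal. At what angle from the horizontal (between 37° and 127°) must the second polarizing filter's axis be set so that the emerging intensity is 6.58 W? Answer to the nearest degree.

Unpolarized light through the first polarizer → I₁ = ½ I₀, now polarized at 37°.
Target fraction: 6.58 / 14.4 W = 0.4569 of I₀.
Need I₂/I₀ = 0.4569, so cos²(θ − 37°) = 0.4569 / 0.5 = 0.9139.
θ − 37° = arccos(√0.9139) = 17.1°, giving θ ≈ 37 + 17.1 = 54.1°.

θ ≈ 54°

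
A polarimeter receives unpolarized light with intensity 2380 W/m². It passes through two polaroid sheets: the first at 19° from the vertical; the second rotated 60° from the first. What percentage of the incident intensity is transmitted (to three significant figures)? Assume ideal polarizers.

≈ 12.5%

Unpolarized light through the first polarizer → I₁ = 2380 W/m²/2 = 1190 W/m², polarized at 19°.
I₂ = I₁ · cos²(60°) = 1190 · 0.25 = 297.5 W/m².
That is 12.5% of the incident intensity.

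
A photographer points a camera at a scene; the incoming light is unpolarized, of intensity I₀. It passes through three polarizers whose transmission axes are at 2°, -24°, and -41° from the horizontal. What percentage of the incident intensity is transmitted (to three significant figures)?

≈ 36.9%

Unpolarized light through the first polarizer → I₁ = ½ I₀, now polarized at 2°.
I₂ = I₁ cos²(-24° − 2°) = 0.5 I₀ · cos²(26°) = 0.4039 I₀.
I₃ = I₂ cos²(-41° + 24°) = 0.4039 I₀ · cos²(17°) = 0.3694 I₀.
That is 36.94% of the incident intensity.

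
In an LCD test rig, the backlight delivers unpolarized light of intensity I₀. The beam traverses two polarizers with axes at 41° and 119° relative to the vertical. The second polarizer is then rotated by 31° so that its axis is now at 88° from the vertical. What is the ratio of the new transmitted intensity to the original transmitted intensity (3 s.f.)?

Before rotation:
Unpolarized light through the first polarizer → I₁ = ½ I₀, now polarized at 41°.
I₂ = I₁ cos²(119° − 41°) = 0.5 I₀ · cos²(78°) = 0.02161 I₀.
After rotation:
Unpolarized light through the first polarizer → I₁ = ½ I₀, now polarized at 41°.
I₂ = I₁ cos²(88° − 41°) = 0.5 I₀ · cos²(47°) = 0.2326 I₀.
Ratio = 0.2326 / 0.02161 = 10.76.

I_new/I_old ≈ 10.8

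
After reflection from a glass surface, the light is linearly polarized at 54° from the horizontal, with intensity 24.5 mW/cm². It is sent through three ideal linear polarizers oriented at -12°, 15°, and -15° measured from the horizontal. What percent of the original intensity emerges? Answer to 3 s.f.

By Malus's law, I₁ = 24.5 mW/cm² · cos²(66°) = 4.053 mW/cm².
I₂ = I₁ · cos²(27°) = 4.053 · 0.7939 = 3.218 mW/cm².
I₃ = I₂ · cos²(30°) = 3.218 · 0.75 = 2.413 mW/cm².
That is 9.85% of the incident intensity.

≈ 9.85%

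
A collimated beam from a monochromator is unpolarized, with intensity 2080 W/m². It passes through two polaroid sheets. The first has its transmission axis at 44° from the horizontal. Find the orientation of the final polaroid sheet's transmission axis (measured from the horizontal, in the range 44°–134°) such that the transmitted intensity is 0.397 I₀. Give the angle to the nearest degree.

Unpolarized light through the first polarizer → I₁ = ½ I₀, now polarized at 44°.
Need I₂/I₀ = 0.397, so cos²(θ − 44°) = 0.397 / 0.5 = 0.794.
θ − 44° = arccos(√0.794) = 27.0°, giving θ ≈ 44 + 27.0 = 71.0°.

θ ≈ 71°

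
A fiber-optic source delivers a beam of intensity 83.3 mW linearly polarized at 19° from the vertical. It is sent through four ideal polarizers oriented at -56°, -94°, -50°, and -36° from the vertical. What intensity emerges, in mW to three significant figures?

I₁ = 83.3 mW · cos²(75°) = 5.58 mW.
I₂ = I₁ · cos²(38°) = 5.58 · 0.621 = 3.465 mW.
I₃ = I₂ · cos²(44°) = 3.465 · 0.5174 = 1.793 mW.
I₄ = I₃ · cos²(14°) = 1.793 · 0.9415 = 1.688 mW.

I ≈ 1.69 mW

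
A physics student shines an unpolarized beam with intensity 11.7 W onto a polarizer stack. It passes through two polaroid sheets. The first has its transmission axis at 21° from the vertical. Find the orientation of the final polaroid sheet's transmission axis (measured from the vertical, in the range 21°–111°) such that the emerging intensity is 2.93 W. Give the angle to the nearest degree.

Unpolarized light through the first polarizer → I₁ = ½ I₀, now polarized at 21°.
Target fraction: 2.93 / 11.7 W = 0.2504 of I₀.
Need I₂/I₀ = 0.2504, so cos²(θ − 21°) = 0.2504 / 0.5 = 0.5009.
θ − 21° = arccos(√0.5009) = 45.0°, giving θ ≈ 21 + 45.0 = 66.0°.

θ ≈ 66°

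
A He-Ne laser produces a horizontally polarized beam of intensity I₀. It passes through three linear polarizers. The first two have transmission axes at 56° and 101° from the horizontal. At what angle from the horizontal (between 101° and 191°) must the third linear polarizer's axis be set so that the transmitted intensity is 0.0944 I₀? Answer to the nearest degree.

I₁ = I₀ cos²(56° − 0°) = I₀ cos²(56°) = 0.3127 I₀.
I₂ = I₁ cos²(101° − 56°) = 0.3127 I₀ · cos²(45°) = 0.1563 I₀.
Need I₃/I₀ = 0.0944, so cos²(θ − 101°) = 0.0944 / 0.1563 = 0.6038.
θ − 101° = arccos(√0.6038) = 39.0°, giving θ ≈ 101 + 39.0 = 140.0°.

θ ≈ 140°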